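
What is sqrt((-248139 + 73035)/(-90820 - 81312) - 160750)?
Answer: I*sqrt(297681249744142)/43033 ≈ 400.94*I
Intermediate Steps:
sqrt((-248139 + 73035)/(-90820 - 81312) - 160750) = sqrt(-175104/(-172132) - 160750) = sqrt(-175104*(-1/172132) - 160750) = sqrt(43776/43033 - 160750) = sqrt(-6917510974/43033) = I*sqrt(297681249744142)/43033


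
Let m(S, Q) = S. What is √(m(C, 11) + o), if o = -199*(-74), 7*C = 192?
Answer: √722918/7 ≈ 121.46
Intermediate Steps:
C = 192/7 (C = (⅐)*192 = 192/7 ≈ 27.429)
o = 14726
√(m(C, 11) + o) = √(192/7 + 14726) = √(103274/7) = √722918/7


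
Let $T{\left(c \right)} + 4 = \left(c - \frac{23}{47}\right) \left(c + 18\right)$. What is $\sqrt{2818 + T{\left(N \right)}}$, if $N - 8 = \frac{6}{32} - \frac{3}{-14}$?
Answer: $\frac{\sqrt{83763698873}}{5264} \approx 54.981$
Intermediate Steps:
$N = \frac{941}{112}$ ($N = 8 + \left(\frac{6}{32} - \frac{3}{-14}\right) = 8 + \left(6 \cdot \frac{1}{32} - - \frac{3}{14}\right) = 8 + \left(\frac{3}{16} + \frac{3}{14}\right) = 8 + \frac{45}{112} = \frac{941}{112} \approx 8.4018$)
$T{\left(c \right)} = -4 + \left(18 + c\right) \left(- \frac{23}{47} + c\right)$ ($T{\left(c \right)} = -4 + \left(c - \frac{23}{47}\right) \left(c + 18\right) = -4 + \left(c - \frac{23}{47}\right) \left(18 + c\right) = -4 + \left(- \frac{23}{47} + c\right) \left(18 + c\right) = -4 + \left(18 + c\right) \left(- \frac{23}{47} + c\right)$)
$\sqrt{2818 + T{\left(N \right)}} = \sqrt{2818 + \left(- \frac{602}{47} + \left(\frac{941}{112}\right)^{2} + \frac{823}{47} \cdot \frac{941}{112}\right)} = \sqrt{2818 + \left(- \frac{602}{47} + \frac{885481}{12544} + \frac{774443}{5264}\right)} = \sqrt{2818 + \frac{120803735}{589568}} = \sqrt{\frac{1782206359}{589568}} = \frac{\sqrt{83763698873}}{5264}$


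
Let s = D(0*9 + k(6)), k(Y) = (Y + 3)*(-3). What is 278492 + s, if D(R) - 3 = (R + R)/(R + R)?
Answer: 278496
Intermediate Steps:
k(Y) = -9 - 3*Y (k(Y) = (3 + Y)*(-3) = -9 - 3*Y)
D(R) = 4 (D(R) = 3 + (R + R)/(R + R) = 3 + (2*R)/((2*R)) = 3 + (2*R)*(1/(2*R)) = 3 + 1 = 4)
s = 4
278492 + s = 278492 + 4 = 278496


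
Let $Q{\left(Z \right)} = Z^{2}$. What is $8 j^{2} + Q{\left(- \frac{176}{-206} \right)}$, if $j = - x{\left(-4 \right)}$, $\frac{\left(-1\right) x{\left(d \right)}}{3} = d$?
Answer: $\frac{12229312}{10609} \approx 1152.7$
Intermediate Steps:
$x{\left(d \right)} = - 3 d$
$j = -12$ ($j = - \left(-3\right) \left(-4\right) = \left(-1\right) 12 = -12$)
$8 j^{2} + Q{\left(- \frac{176}{-206} \right)} = 8 \left(-12\right)^{2} + \left(- \frac{176}{-206}\right)^{2} = 8 \cdot 144 + \left(\left(-176\right) \left(- \frac{1}{206}\right)\right)^{2} = 1152 + \left(\frac{88}{103}\right)^{2} = 1152 + \frac{7744}{10609} = \frac{12229312}{10609}$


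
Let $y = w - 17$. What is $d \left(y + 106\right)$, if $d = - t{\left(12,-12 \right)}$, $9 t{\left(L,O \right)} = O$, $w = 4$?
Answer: $124$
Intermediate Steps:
$t{\left(L,O \right)} = \frac{O}{9}$
$d = \frac{4}{3}$ ($d = - \frac{-12}{9} = \left(-1\right) \left(- \frac{4}{3}\right) = \frac{4}{3} \approx 1.3333$)
$y = -13$ ($y = 4 - 17 = -13$)
$d \left(y + 106\right) = \frac{4 \left(-13 + 106\right)}{3} = \frac{4}{3} \cdot 93 = 124$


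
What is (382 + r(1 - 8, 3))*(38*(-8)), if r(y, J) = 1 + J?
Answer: -117344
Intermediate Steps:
(382 + r(1 - 8, 3))*(38*(-8)) = (382 + (1 + 3))*(38*(-8)) = (382 + 4)*(-304) = 386*(-304) = -117344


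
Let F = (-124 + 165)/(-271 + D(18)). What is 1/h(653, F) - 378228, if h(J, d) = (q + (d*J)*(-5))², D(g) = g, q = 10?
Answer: -7036400917279691/18603596025 ≈ -3.7823e+5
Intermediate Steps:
F = -41/253 (F = (-124 + 165)/(-271 + 18) = 41/(-253) = 41*(-1/253) = -41/253 ≈ -0.16206)
h(J, d) = (10 - 5*J*d)² (h(J, d) = (10 + (d*J)*(-5))² = (10 + (J*d)*(-5))² = (10 - 5*J*d)²)
1/h(653, F) - 378228 = 1/(25*(-2 + 653*(-41/253))²) - 378228 = 1/(25*(-2 - 26773/253)²) - 378228 = 1/(25*(-27279/253)²) - 378228 = 1/(25*(744143841/64009)) - 378228 = 1/(18603596025/64009) - 378228 = 64009/18603596025 - 378228 = -7036400917279691/18603596025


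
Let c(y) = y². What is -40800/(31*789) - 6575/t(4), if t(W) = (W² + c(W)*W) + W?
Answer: -54748375/684852 ≈ -79.942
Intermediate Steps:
t(W) = W + W² + W³ (t(W) = (W² + W²*W) + W = (W² + W³) + W = W + W² + W³)
-40800/(31*789) - 6575/t(4) = -40800/(31*789) - 6575*1/(4*(1 + 4 + 4²)) = -40800/24459 - 6575*1/(4*(1 + 4 + 16)) = -40800*1/24459 - 6575/(4*21) = -13600/8153 - 6575/84 = -54748375/684852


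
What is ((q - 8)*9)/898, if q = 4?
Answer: -18/449 ≈ -0.040089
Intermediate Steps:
((q - 8)*9)/898 = ((4 - 8)*9)/898 = -4*9*(1/898) = -36*1/898 = -18/449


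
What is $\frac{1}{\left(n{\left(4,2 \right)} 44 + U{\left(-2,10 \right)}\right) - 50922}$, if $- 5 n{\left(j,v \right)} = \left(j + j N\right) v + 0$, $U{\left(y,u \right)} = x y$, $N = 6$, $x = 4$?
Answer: $- \frac{5}{257114} \approx -1.9447 \cdot 10^{-5}$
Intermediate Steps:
$U{\left(y,u \right)} = 4 y$
$n{\left(j,v \right)} = - \frac{7 j v}{5}$ ($n{\left(j,v \right)} = - \frac{\left(j + j 6\right) v + 0}{5} = - \frac{\left(j + 6 j\right) v + 0}{5} = - \frac{7 j v + 0}{5} = - \frac{7 j v}{5}$)
$\frac{1}{\left(n{\left(4,2 \right)} 44 + U{\left(-2,10 \right)}\right) - 50922} = \frac{1}{\left(\left(- \frac{7}{5}\right) 4 \cdot 2 \cdot 44 + 4 \left(-2\right)\right) - 50922} = \frac{1}{\left(\left(- \frac{56}{5}\right) 44 - 8\right) - 50922} = \frac{1}{\left(- \frac{2464}{5} - 8\right) - 50922} = \frac{1}{- \frac{2504}{5} - 50922} = \frac{1}{- \frac{257114}{5}} = - \frac{5}{257114}$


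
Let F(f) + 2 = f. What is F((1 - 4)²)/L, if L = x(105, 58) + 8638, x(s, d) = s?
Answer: 1/1249 ≈ 0.00080064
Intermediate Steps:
F(f) = -2 + f
L = 8743 (L = 105 + 8638 = 8743)
F((1 - 4)²)/L = (-2 + (1 - 4)²)/8743 = (-2 + (-3)²)*(1/8743) = (-2 + 9)*(1/8743) = 7*(1/8743) = 1/1249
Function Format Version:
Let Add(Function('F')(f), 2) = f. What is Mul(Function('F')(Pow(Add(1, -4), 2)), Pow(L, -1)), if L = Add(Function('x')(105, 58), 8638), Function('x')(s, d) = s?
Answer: Rational(1, 1249) ≈ 0.00080064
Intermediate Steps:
Function('F')(f) = Add(-2, f)
L = 8743 (L = Add(105, 8638) = 8743)
Mul(Function('F')(Pow(Add(1, -4), 2)), Pow(L, -1)) = Mul(Add(-2, Pow(Add(1, -4), 2)), Pow(8743, -1)) = Mul(Add(-2, Pow(-3, 2)), Rational(1, 8743)) = Mul(Add(-2, 9), Rational(1, 8743)) = Mul(7, Rational(1, 8743)) = Rational(1, 1249)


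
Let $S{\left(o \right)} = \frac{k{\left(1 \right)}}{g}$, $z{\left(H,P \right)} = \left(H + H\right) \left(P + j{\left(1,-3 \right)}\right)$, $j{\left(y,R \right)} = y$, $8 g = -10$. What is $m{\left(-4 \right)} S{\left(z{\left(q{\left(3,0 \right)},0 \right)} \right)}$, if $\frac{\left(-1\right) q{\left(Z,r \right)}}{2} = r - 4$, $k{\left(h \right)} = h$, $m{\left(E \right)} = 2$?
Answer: $- \frac{8}{5} \approx -1.6$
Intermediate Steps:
$g = - \frac{5}{4}$ ($g = \frac{1}{8} \left(-10\right) = - \frac{5}{4} \approx -1.25$)
$q{\left(Z,r \right)} = 8 - 2 r$ ($q{\left(Z,r \right)} = - 2 \left(r - 4\right) = - 2 \left(-4 + r\right) = 8 - 2 r$)
$z{\left(H,P \right)} = 2 H \left(1 + P\right)$ ($z{\left(H,P \right)} = \left(H + H\right) \left(P + 1\right) = 2 H \left(1 + P\right)$)
$S{\left(o \right)} = - \frac{4}{5}$ ($S{\left(o \right)} = 1 \frac{1}{- \frac{5}{4}} = 1 \left(- \frac{4}{5}\right) = - \frac{4}{5}$)
$m{\left(-4 \right)} S{\left(z{\left(q{\left(3,0 \right)},0 \right)} \right)} = 2 \left(- \frac{4}{5}\right) = - \frac{8}{5}$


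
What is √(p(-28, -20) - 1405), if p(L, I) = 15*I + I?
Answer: 5*I*√69 ≈ 41.533*I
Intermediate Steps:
p(L, I) = 16*I
√(p(-28, -20) - 1405) = √(16*(-20) - 1405) = √(-320 - 1405) = √(-1725) = 5*I*√69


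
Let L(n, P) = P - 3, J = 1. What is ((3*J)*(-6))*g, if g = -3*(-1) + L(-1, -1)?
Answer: 18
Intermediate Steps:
L(n, P) = -3 + P
g = -1 (g = -3*(-1) + (-3 - 1) = 3 - 4 = -1)
((3*J)*(-6))*g = ((3*1)*(-6))*(-1) = (3*(-6))*(-1) = -18*(-1) = 18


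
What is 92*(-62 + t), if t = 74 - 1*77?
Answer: -5980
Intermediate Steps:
t = -3 (t = 74 - 77 = -3)
92*(-62 + t) = 92*(-62 - 3) = 92*(-65) = -5980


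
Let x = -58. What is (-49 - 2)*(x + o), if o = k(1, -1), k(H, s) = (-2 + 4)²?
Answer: 2754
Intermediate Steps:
k(H, s) = 4 (k(H, s) = 2² = 4)
o = 4
(-49 - 2)*(x + o) = (-49 - 2)*(-58 + 4) = -51*(-54) = 2754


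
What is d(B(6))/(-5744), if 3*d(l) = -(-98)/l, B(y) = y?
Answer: -49/51696 ≈ -0.00094785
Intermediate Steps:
d(l) = 98/(3*l) (d(l) = (-(-98)/l)/3 = (98/l)/3 = 98/(3*l))
d(B(6))/(-5744) = ((98/3)/6)/(-5744) = ((98/3)*(⅙))*(-1/5744) = (49/9)*(-1/5744) = -49/51696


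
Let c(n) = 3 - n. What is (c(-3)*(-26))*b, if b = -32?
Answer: 4992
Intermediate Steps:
(c(-3)*(-26))*b = ((3 - 1*(-3))*(-26))*(-32) = ((3 + 3)*(-26))*(-32) = (6*(-26))*(-32) = -156*(-32) = 4992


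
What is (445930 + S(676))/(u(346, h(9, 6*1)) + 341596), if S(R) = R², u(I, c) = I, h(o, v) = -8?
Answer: 451453/170971 ≈ 2.6405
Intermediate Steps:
(445930 + S(676))/(u(346, h(9, 6*1)) + 341596) = (445930 + 676²)/(346 + 341596) = (445930 + 456976)/341942 = 902906*(1/341942) = 451453/170971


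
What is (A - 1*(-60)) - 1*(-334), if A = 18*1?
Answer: 412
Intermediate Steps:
A = 18
(A - 1*(-60)) - 1*(-334) = (18 - 1*(-60)) - 1*(-334) = (18 + 60) + 334 = 78 + 334 = 412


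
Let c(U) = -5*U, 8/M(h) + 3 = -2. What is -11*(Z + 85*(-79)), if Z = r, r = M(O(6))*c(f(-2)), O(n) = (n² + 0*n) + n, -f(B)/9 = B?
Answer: 72281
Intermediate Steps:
f(B) = -9*B
O(n) = n + n² (O(n) = (n² + 0) + n = n² + n = n + n²)
M(h) = -8/5 (M(h) = 8/(-3 - 2) = 8/(-5) = 8*(-⅕) = -8/5)
r = 144 (r = -(-8)*(-9*(-2)) = -(-8)*18 = -8/5*(-90) = 144)
Z = 144
-11*(Z + 85*(-79)) = -11*(144 + 85*(-79)) = -11*(144 - 6715) = -11*(-6571) = 72281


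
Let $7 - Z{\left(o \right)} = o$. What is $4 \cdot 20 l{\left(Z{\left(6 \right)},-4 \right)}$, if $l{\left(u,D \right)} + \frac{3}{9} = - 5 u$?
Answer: $- \frac{1280}{3} \approx -426.67$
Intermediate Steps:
$Z{\left(o \right)} = 7 - o$
$l{\left(u,D \right)} = - \frac{1}{3} - 5 u$
$4 \cdot 20 l{\left(Z{\left(6 \right)},-4 \right)} = 4 \cdot 20 \left(- \frac{1}{3} - 5 \left(7 - 6\right)\right) = 80 \left(- \frac{1}{3} - 5 \left(7 - 6\right)\right) = 80 \left(- \frac{1}{3} - 5\right) = 80 \left(- \frac{16}{3}\right) = - \frac{1280}{3}$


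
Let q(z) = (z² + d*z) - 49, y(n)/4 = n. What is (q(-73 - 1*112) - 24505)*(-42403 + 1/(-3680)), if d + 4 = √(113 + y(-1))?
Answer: -1624564099851/3680 + 5773592517*√109/736 ≈ -3.5956e+8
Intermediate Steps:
y(n) = 4*n
d = -4 + √109 (d = -4 + √(113 + 4*(-1)) = -4 + √(113 - 4) = -4 + √109 ≈ 6.4403)
q(z) = -49 + z² + z*(-4 + √109) (q(z) = (z² + (-4 + √109)*z) - 49 = (z² + z*(-4 + √109)) - 49 = -49 + z² + z*(-4 + √109))
(q(-73 - 1*112) - 24505)*(-42403 + 1/(-3680)) = ((-49 + (-73 - 1*112)² - (-73 - 1*112)*(4 - √109)) - 24505)*(-42403 + 1/(-3680)) = ((-49 + (-73 - 112)² - (-73 - 112)*(4 - √109)) - 24505)*(-42403 - 1/3680) = ((-49 + (-185)² - 1*(-185)*(4 - √109)) - 24505)*(-156043041/3680) = ((-49 + 34225 + (740 - 185*√109)) - 24505)*(-156043041/3680) = ((34916 - 185*√109) - 24505)*(-156043041/3680) = (10411 - 185*√109)*(-156043041/3680) = -1624564099851/3680 + 5773592517*√109/736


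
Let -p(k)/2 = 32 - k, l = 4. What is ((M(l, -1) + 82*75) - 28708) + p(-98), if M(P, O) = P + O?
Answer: -22815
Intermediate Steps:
M(P, O) = O + P
p(k) = -64 + 2*k (p(k) = -2*(32 - k) = -64 + 2*k)
((M(l, -1) + 82*75) - 28708) + p(-98) = (((-1 + 4) + 82*75) - 28708) + (-64 + 2*(-98)) = ((3 + 6150) - 28708) + (-64 - 196) = (6153 - 28708) - 260 = -22555 - 260 = -22815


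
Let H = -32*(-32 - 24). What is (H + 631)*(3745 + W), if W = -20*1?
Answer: 9025675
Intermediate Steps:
W = -20
H = 1792 (H = -32*(-56) = 1792)
(H + 631)*(3745 + W) = (1792 + 631)*(3745 - 20) = 2423*3725 = 9025675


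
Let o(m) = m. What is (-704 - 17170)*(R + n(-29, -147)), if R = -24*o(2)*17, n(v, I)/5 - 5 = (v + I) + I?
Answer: 43004844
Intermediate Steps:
n(v, I) = 25 + 5*v + 10*I (n(v, I) = 25 + 5*((v + I) + I) = 25 + 5*((I + v) + I) = 25 + 5*(v + 2*I) = 25 + (5*v + 10*I) = 25 + 5*v + 10*I)
R = -816 (R = -24*2*17 = -48*17 = -816)
(-704 - 17170)*(R + n(-29, -147)) = (-704 - 17170)*(-816 + (25 + 5*(-29) + 10*(-147))) = -17874*(-816 + (25 - 145 - 1470)) = -17874*(-816 - 1590) = -17874*(-2406) = 43004844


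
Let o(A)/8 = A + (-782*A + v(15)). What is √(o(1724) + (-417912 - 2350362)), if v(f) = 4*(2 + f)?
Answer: I*√13539282 ≈ 3679.6*I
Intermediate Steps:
v(f) = 8 + 4*f
o(A) = 544 - 6248*A (o(A) = 8*(A + (-782*A + (8 + 4*15))) = 8*(A + (-782*A + (8 + 60))) = 8*(A + (-782*A + 68)) = 8*(A + (68 - 782*A)) = 8*(68 - 781*A) = 544 - 6248*A)
√(o(1724) + (-417912 - 2350362)) = √((544 - 6248*1724) + (-417912 - 2350362)) = √((544 - 10771552) - 2768274) = √(-10771008 - 2768274) = √(-13539282) = I*√13539282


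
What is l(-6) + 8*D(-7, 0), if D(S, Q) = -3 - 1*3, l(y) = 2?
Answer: -46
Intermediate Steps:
D(S, Q) = -6 (D(S, Q) = -3 - 3 = -6)
l(-6) + 8*D(-7, 0) = 2 + 8*(-6) = 2 - 48 = -46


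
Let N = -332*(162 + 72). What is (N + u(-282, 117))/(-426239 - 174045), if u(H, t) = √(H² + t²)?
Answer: 19422/150071 - 3*√10357/600284 ≈ 0.12891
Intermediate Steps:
N = -77688 (N = -332*234 = -77688)
(N + u(-282, 117))/(-426239 - 174045) = (-77688 + √((-282)² + 117²))/(-426239 - 174045) = (-77688 + √(79524 + 13689))/(-600284) = (-77688 + √93213)*(-1/600284) = (-77688 + 3*√10357)*(-1/600284) = 19422/150071 - 3*√10357/600284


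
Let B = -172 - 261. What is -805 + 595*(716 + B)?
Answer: 167580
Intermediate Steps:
B = -433
-805 + 595*(716 + B) = -805 + 595*(716 - 433) = -805 + 595*283 = -805 + 168385 = 167580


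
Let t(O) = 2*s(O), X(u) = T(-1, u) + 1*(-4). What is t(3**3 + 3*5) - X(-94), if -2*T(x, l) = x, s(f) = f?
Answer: 175/2 ≈ 87.500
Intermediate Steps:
T(x, l) = -x/2
X(u) = -7/2 (X(u) = -1/2*(-1) + 1*(-4) = 1/2 - 4 = -7/2)
t(O) = 2*O
t(3**3 + 3*5) - X(-94) = 2*(3**3 + 3*5) - 1*(-7/2) = 2*(27 + 15) + 7/2 = 2*42 + 7/2 = 84 + 7/2 = 175/2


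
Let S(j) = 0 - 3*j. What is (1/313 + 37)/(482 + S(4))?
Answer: 5791/73555 ≈ 0.078730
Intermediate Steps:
S(j) = -3*j
(1/313 + 37)/(482 + S(4)) = (1/313 + 37)/(482 - 3*4) = (1/313 + 37)/(482 - 12) = (11582/313)/470 = (11582/313)*(1/470) = 5791/73555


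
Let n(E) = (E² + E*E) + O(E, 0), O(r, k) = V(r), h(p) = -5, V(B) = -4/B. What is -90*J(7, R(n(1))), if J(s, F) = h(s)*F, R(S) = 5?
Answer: 2250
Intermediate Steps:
O(r, k) = -4/r
n(E) = -4/E + 2*E² (n(E) = (E² + E*E) - 4/E = (E² + E²) - 4/E = 2*E² - 4/E = -4/E + 2*E²)
J(s, F) = -5*F
-90*J(7, R(n(1))) = -(-450)*5 = -90*(-25) = 2250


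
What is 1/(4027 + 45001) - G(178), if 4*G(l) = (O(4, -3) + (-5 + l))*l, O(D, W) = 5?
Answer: -388350787/49028 ≈ -7921.0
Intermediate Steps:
G(l) = l²/4 (G(l) = ((5 + (-5 + l))*l)/4 = (l*l)/4 = l²/4)
1/(4027 + 45001) - G(178) = 1/(4027 + 45001) - 178²/4 = 1/49028 - 31684/4 = 1/49028 - 1*7921 = 1/49028 - 7921 = -388350787/49028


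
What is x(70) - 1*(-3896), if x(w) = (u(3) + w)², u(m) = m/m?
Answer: 8937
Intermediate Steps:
u(m) = 1
x(w) = (1 + w)²
x(70) - 1*(-3896) = (1 + 70)² - 1*(-3896) = 71² + 3896 = 5041 + 3896 = 8937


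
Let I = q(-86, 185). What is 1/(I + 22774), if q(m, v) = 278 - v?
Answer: 1/22867 ≈ 4.3731e-5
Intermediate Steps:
I = 93 (I = 278 - 1*185 = 278 - 185 = 93)
1/(I + 22774) = 1/(93 + 22774) = 1/22867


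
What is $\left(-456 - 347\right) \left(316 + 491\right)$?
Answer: $-648021$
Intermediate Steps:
$\left(-456 - 347\right) \left(316 + 491\right) = \left(-803\right) 807 = -648021$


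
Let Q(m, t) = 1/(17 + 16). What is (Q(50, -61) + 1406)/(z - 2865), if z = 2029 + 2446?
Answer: 46399/53130 ≈ 0.87331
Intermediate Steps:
z = 4475
Q(m, t) = 1/33
(Q(50, -61) + 1406)/(z - 2865) = (1/33 + 1406)/(4475 - 2865) = (46399/33)/1610 = (46399/33)*(1/1610) = 46399/53130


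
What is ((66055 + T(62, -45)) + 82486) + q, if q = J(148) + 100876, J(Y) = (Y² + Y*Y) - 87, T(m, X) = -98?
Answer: 293040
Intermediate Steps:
J(Y) = -87 + 2*Y² (J(Y) = (Y² + Y²) - 87 = 2*Y² - 87 = -87 + 2*Y²)
q = 144597 (q = (-87 + 2*148²) + 100876 = (-87 + 2*21904) + 100876 = (-87 + 43808) + 100876 = 43721 + 100876 = 144597)
((66055 + T(62, -45)) + 82486) + q = ((66055 - 98) + 82486) + 144597 = (65957 + 82486) + 144597 = 148443 + 144597 = 293040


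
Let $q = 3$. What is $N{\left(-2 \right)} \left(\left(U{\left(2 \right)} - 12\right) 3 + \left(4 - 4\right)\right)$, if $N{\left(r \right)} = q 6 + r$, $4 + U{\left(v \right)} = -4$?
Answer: $-960$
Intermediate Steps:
$U{\left(v \right)} = -8$ ($U{\left(v \right)} = -4 - 4 = -8$)
$N{\left(r \right)} = 18 + r$ ($N{\left(r \right)} = 3 \cdot 6 + r = 18 + r$)
$N{\left(-2 \right)} \left(\left(U{\left(2 \right)} - 12\right) 3 + \left(4 - 4\right)\right) = \left(18 - 2\right) \left(\left(-8 - 12\right) 3 + \left(4 - 4\right)\right) = 16 \left(\left(-8 - 12\right) 3 + 0\right) = 16 \left(\left(-20\right) 3 + 0\right) = 16 \left(-60 + 0\right) = 16 \left(-60\right) = -960$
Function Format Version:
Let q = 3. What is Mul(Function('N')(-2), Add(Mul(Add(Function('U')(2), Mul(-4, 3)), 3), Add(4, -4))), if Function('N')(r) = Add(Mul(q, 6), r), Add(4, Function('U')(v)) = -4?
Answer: -960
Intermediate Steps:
Function('U')(v) = -8 (Function('U')(v) = Add(-4, -4) = -8)
Function('N')(r) = Add(18, r) (Function('N')(r) = Add(Mul(3, 6), r) = Add(18, r))
Mul(Function('N')(-2), Add(Mul(Add(Function('U')(2), Mul(-4, 3)), 3), Add(4, -4))) = Mul(Add(18, -2), Add(Mul(Add(-8, Mul(-4, 3)), 3), Add(4, -4))) = Mul(16, Add(Mul(Add(-8, -12), 3), 0)) = Mul(16, Add(Mul(-20, 3), 0)) = Mul(16, Add(-60, 0)) = Mul(16, -60) = -960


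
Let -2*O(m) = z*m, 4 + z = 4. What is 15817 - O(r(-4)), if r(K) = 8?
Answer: 15817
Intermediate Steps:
z = 0 (z = -4 + 4 = 0)
O(m) = 0 (O(m) = -0*m = -½*0 = 0)
15817 - O(r(-4)) = 15817 - 1*0 = 15817 + 0 = 15817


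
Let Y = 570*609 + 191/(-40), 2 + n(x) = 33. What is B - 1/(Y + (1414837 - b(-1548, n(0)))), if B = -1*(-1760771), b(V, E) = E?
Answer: 124094296198939/70477249 ≈ 1.7608e+6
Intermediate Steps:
n(x) = 31 (n(x) = -2 + 33 = 31)
Y = 13885009/40 (Y = 347130 + 191*(-1/40) = 347130 - 191/40 = 13885009/40 ≈ 3.4713e+5)
B = 1760771
B - 1/(Y + (1414837 - b(-1548, n(0)))) = 1760771 - 1/(13885009/40 + (1414837 - 1*31)) = 1760771 - 1/(13885009/40 + (1414837 - 31)) = 1760771 - 1/(13885009/40 + 1414806) = 1760771 - 1/70477249/40 = 1760771 - 1*40/70477249 = 1760771 - 40/70477249 = 124094296198939/70477249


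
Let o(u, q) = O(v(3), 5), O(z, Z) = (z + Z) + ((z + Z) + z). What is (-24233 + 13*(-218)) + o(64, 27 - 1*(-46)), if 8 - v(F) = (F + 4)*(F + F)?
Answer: -27159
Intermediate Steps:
v(F) = 8 - 2*F*(4 + F) (v(F) = 8 - (F + 4)*(F + F) = 8 - (4 + F)*2*F = 8 - 2*F*(4 + F))
O(z, Z) = 2*Z + 3*z (O(z, Z) = (Z + z) + ((Z + z) + z) = (Z + z) + (Z + 2*z) = 2*Z + 3*z)
o(u, q) = -92 (o(u, q) = 2*5 + 3*(8 - 8*3 - 2*3²) = 10 + 3*(8 - 24 - 2*9) = 10 + 3*(8 - 24 - 18) = 10 + 3*(-34) = 10 - 102 = -92)
(-24233 + 13*(-218)) + o(64, 27 - 1*(-46)) = (-24233 + 13*(-218)) - 92 = (-24233 - 2834) - 92 = -27067 - 92 = -27159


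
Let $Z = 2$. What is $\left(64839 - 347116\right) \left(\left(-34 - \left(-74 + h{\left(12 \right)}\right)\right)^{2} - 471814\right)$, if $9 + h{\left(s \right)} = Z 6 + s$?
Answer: $133005817353$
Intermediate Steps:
$h{\left(s \right)} = 3 + s$ ($h{\left(s \right)} = -9 + \left(2 \cdot 6 + s\right) = -9 + \left(12 + s\right) = 3 + s$)
$\left(64839 - 347116\right) \left(\left(-34 - \left(-74 + h{\left(12 \right)}\right)\right)^{2} - 471814\right) = \left(64839 - 347116\right) \left(\left(-34 + \left(74 - \left(3 + 12\right)\right)\right)^{2} - 471814\right) = - 282277 \left(\left(-34 + \left(74 - 15\right)\right)^{2} - 471814\right) = - 282277 \left(\left(-34 + 59\right)^{2} - 471814\right) = - 282277 \left(25^{2} - 471814\right) = - 282277 \left(625 - 471814\right) = \left(-282277\right) \left(-471189\right) = 133005817353$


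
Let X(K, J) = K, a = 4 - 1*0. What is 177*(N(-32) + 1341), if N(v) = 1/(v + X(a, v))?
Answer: 6645819/28 ≈ 2.3735e+5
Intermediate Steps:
a = 4 (a = 4 + 0 = 4)
N(v) = 1/(4 + v) (N(v) = 1/(v + 4) = 1/(4 + v))
177*(N(-32) + 1341) = 177*(1/(4 - 32) + 1341) = 177*(1/(-28) + 1341) = 177*(-1/28 + 1341) = 177*(37547/28) = 6645819/28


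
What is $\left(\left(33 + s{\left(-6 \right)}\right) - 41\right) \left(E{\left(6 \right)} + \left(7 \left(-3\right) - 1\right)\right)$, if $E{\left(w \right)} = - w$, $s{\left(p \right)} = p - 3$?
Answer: $476$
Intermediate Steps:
$s{\left(p \right)} = -3 + p$ ($s{\left(p \right)} = p - 3 = -3 + p$)
$\left(\left(33 + s{\left(-6 \right)}\right) - 41\right) \left(E{\left(6 \right)} + \left(7 \left(-3\right) - 1\right)\right) = \left(\left(33 - 9\right) - 41\right) \left(\left(-1\right) 6 + \left(7 \left(-3\right) - 1\right)\right) = \left(\left(33 - 9\right) - 41\right) \left(-6 - 22\right) = \left(24 - 41\right) \left(-6 - 22\right) = \left(-17\right) \left(-28\right) = 476$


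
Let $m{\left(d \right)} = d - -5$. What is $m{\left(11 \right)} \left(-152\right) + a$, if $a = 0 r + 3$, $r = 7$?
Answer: $-2429$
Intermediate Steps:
$a = 3$ ($a = 0 \cdot 7 + 3 = 0 + 3 = 3$)
$m{\left(d \right)} = 5 + d$ ($m{\left(d \right)} = d + 5 = 5 + d$)
$m{\left(11 \right)} \left(-152\right) + a = \left(5 + 11\right) \left(-152\right) + 3 = 16 \left(-152\right) + 3 = -2432 + 3 = -2429$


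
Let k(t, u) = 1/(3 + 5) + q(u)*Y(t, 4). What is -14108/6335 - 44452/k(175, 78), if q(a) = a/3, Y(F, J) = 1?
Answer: -2255775932/1324015 ≈ -1703.7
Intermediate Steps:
q(a) = a/3 (q(a) = a*(⅓) = a/3)
k(t, u) = ⅛ + u/3 (k(t, u) = 1/(3 + 5) + (u/3)*1 = 1/8 + u/3 = ⅛ + u/3)
-14108/6335 - 44452/k(175, 78) = -14108/6335 - 44452/(⅛ + (⅓)*78) = -14108*1/6335 - 44452/(⅛ + 26) = -14108/6335 - 44452/209/8 = -14108/6335 - 44452*8/209 = -14108/6335 - 355616/209 = -2255775932/1324015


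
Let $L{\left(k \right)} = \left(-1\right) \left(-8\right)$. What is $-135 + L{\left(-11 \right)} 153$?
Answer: $1089$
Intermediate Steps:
$L{\left(k \right)} = 8$
$-135 + L{\left(-11 \right)} 153 = -135 + 8 \cdot 153 = -135 + 1224 = 1089$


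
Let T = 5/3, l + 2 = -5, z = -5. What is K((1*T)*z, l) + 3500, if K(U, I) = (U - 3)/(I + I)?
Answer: 73517/21 ≈ 3500.8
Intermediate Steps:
l = -7 (l = -2 - 5 = -7)
T = 5/3 (T = 5*(⅓) = 5/3 ≈ 1.6667)
K(U, I) = (-3 + U)/(2*I) (K(U, I) = (-3 + U)/((2*I)) = (-3 + U)*(1/(2*I)) = (-3 + U)/(2*I))
K((1*T)*z, l) + 3500 = (½)*(-3 + (1*(5/3))*(-5))/(-7) + 3500 = (½)*(-⅐)*(-3 + (5/3)*(-5)) + 3500 = (½)*(-⅐)*(-3 - 25/3) + 3500 = (½)*(-⅐)*(-34/3) + 3500 = 17/21 + 3500 = 73517/21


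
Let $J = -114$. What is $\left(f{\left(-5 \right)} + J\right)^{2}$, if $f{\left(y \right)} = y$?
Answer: $14161$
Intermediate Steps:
$\left(f{\left(-5 \right)} + J\right)^{2} = \left(-5 - 114\right)^{2} = \left(-119\right)^{2} = 14161$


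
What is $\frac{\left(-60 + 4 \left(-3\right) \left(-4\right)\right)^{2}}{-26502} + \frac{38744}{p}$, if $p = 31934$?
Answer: $\frac{12168988}{10075177} \approx 1.2078$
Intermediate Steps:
$\frac{\left(-60 + 4 \left(-3\right) \left(-4\right)\right)^{2}}{-26502} + \frac{38744}{p} = \frac{\left(-60 + 4 \left(-3\right) \left(-4\right)\right)^{2}}{-26502} + \frac{38744}{31934} = \left(-60 - -48\right)^{2} \left(- \frac{1}{26502}\right) + 38744 \cdot \frac{1}{31934} = \left(-60 + 48\right)^{2} \left(- \frac{1}{26502}\right) + \frac{19372}{15967} = \left(-12\right)^{2} \left(- \frac{1}{26502}\right) + \frac{19372}{15967} = 144 \left(- \frac{1}{26502}\right) + \frac{19372}{15967} = - \frac{24}{4417} + \frac{19372}{15967} = \frac{12168988}{10075177}$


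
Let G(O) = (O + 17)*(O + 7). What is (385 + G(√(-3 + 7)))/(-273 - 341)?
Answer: -278/307 ≈ -0.90554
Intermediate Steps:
G(O) = (7 + O)*(17 + O) (G(O) = (17 + O)*(7 + O) = (7 + O)*(17 + O))
(385 + G(√(-3 + 7)))/(-273 - 341) = (385 + (119 + (√(-3 + 7))² + 24*√(-3 + 7)))/(-273 - 341) = (385 + (119 + (√4)² + 24*√4))/(-614) = (385 + (119 + 2² + 24*2))*(-1/614) = (385 + (119 + 4 + 48))*(-1/614) = (385 + 171)*(-1/614) = 556*(-1/614) = -278/307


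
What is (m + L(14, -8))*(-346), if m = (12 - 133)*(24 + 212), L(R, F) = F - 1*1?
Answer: 9883490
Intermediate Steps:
L(R, F) = -1 + F (L(R, F) = F - 1 = -1 + F)
m = -28556 (m = -121*236 = -28556)
(m + L(14, -8))*(-346) = (-28556 + (-1 - 8))*(-346) = (-28556 - 9)*(-346) = -28565*(-346) = 9883490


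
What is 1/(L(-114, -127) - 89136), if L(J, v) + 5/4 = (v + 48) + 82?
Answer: -4/356537 ≈ -1.1219e-5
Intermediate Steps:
L(J, v) = 515/4 + v (L(J, v) = -5/4 + ((v + 48) + 82) = -5/4 + ((48 + v) + 82) = -5/4 + (130 + v) = 515/4 + v)
1/(L(-114, -127) - 89136) = 1/((515/4 - 127) - 89136) = 1/(7/4 - 89136) = 1/(-356537/4) = -4/356537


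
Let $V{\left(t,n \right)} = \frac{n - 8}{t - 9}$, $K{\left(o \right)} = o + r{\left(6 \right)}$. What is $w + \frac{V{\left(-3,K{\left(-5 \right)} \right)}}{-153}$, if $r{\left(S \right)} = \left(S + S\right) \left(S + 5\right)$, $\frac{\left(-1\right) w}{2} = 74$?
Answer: $- \frac{15977}{108} \approx -147.94$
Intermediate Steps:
$w = -148$ ($w = \left(-2\right) 74 = -148$)
$r{\left(S \right)} = 2 S \left(5 + S\right)$
$K{\left(o \right)} = 132 + o$ ($K{\left(o \right)} = o + 2 \cdot 6 \left(5 + 6\right) = o + 2 \cdot 6 \cdot 11 = o + 132 = 132 + o$)
$V{\left(t,n \right)} = \frac{-8 + n}{-9 + t}$
$w + \frac{V{\left(-3,K{\left(-5 \right)} \right)}}{-153} = -148 + \frac{\frac{1}{-9 - 3} \left(-8 + \left(132 - 5\right)\right)}{-153} = -148 + \frac{-8 + 127}{-12} \left(- \frac{1}{153}\right) = -148 + \left(- \frac{1}{12}\right) 119 \left(- \frac{1}{153}\right) = -148 - - \frac{7}{108} = -148 + \frac{7}{108} = - \frac{15977}{108}$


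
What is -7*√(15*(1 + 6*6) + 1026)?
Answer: -7*√1581 ≈ -278.33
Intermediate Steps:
-7*√(15*(1 + 6*6) + 1026) = -7*√(15*(1 + 36) + 1026) = -7*√(15*37 + 1026) = -7*√(555 + 1026) = -7*√1581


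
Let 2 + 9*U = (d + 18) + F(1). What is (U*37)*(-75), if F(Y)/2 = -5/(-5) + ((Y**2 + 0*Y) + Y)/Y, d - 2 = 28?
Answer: -48100/3 ≈ -16033.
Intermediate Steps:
d = 30 (d = 2 + 28 = 30)
F(Y) = 2 + 2*(Y + Y**2)/Y (F(Y) = 2*(-5/(-5) + ((Y**2 + 0*Y) + Y)/Y) = 2*(-5*(-1/5) + ((Y**2 + 0) + Y)/Y) = 2*(1 + (Y**2 + Y)/Y) = 2*(1 + (Y + Y**2)/Y) = 2 + 2*(Y + Y**2)/Y)
U = 52/9 (U = -2/9 + ((30 + 18) + (4 + 2*1))/9 = -2/9 + (48 + (4 + 2))/9 = -2/9 + (48 + 6)/9 = -2/9 + (1/9)*54 = -2/9 + 6 = 52/9 ≈ 5.7778)
(U*37)*(-75) = ((52/9)*37)*(-75) = (1924/9)*(-75) = -48100/3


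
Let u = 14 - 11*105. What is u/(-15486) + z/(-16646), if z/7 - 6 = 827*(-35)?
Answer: 3886747/317463 ≈ 12.243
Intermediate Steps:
z = -202573 (z = 42 + 7*(827*(-35)) = 42 + 7*(-28945) = 42 - 202615 = -202573)
u = -1141 (u = 14 - 1155 = -1141)
u/(-15486) + z/(-16646) = -1141/(-15486) - 202573/(-16646) = -1141*(-1/15486) - 202573*(-1/16646) = 1141/15486 + 28939/2378 = 3886747/317463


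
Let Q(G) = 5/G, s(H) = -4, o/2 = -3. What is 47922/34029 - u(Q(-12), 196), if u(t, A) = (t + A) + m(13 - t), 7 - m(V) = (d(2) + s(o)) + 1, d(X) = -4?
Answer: -9445319/45372 ≈ -208.18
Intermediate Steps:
o = -6 (o = 2*(-3) = -6)
m(V) = 14 (m(V) = 7 - ((-4 - 4) + 1) = 7 - (-8 + 1) = 7 - 1*(-7) = 7 + 7 = 14)
u(t, A) = 14 + A + t (u(t, A) = (t + A) + 14 = (A + t) + 14 = 14 + A + t)
47922/34029 - u(Q(-12), 196) = 47922/34029 - (14 + 196 + 5/(-12)) = 47922*(1/34029) - (14 + 196 + 5*(-1/12)) = 15974/11343 - (14 + 196 - 5/12) = 15974/11343 - 1*2515/12 = 15974/11343 - 2515/12 = -9445319/45372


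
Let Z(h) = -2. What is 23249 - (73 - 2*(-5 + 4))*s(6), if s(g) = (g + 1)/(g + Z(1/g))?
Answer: 92471/4 ≈ 23118.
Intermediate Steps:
s(g) = (1 + g)/(-2 + g) (s(g) = (g + 1)/(g - 2) = (1 + g)/(-2 + g))
23249 - (73 - 2*(-5 + 4))*s(6) = 23249 - (73 - 2*(-5 + 4))*(1 + 6)/(-2 + 6) = 23249 - (73 - 2*(-1))*7/4 = 23249 - (73 + 2)*(1/4)*7 = 23249 - 75*7/4 = 23249 - 1*525/4 = 23249 - 525/4 = 92471/4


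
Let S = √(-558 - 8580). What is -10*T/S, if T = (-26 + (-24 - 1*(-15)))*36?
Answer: -2100*I*√9138/1523 ≈ -131.81*I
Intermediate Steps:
T = -1260 (T = (-26 + (-24 + 15))*36 = (-26 - 9)*36 = -35*36 = -1260)
S = I*√9138 (S = √(-9138) = I*√9138 ≈ 95.593*I)
-10*T/S = -(-12600)/(I*√9138) = -(-12600)*(-I*√9138/9138) = -2100*I*√9138/1523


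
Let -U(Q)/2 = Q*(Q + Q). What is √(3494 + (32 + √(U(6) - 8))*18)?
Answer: √(4070 + 36*I*√38) ≈ 63.82 + 1.7386*I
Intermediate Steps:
U(Q) = -4*Q² (U(Q) = -2*Q*(Q + Q) = -2*Q*2*Q = -4*Q²)
√(3494 + (32 + √(U(6) - 8))*18) = √(3494 + (32 + √(-4*6² - 8))*18) = √(3494 + (32 + √(-4*36 - 8))*18) = √(3494 + (32 + √(-144 - 8))*18) = √(3494 + (32 + √(-152))*18) = √(3494 + (32 + 2*I*√38)*18) = √(3494 + (576 + 36*I*√38)) = √(4070 + 36*I*√38)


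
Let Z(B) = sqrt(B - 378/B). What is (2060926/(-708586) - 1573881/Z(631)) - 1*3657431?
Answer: -1295803231746/354293 - 1573881*sqrt(251001073)/397783 ≈ -3.7201e+6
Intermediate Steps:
(2060926/(-708586) - 1573881/Z(631)) - 1*3657431 = (2060926/(-708586) - 1573881/sqrt(631 - 378/631)) - 1*3657431 = (2060926*(-1/708586) - 1573881/sqrt(631 - 378*1/631)) - 3657431 = (-1030463/354293 - 1573881/sqrt(631 - 378/631)) - 3657431 = (-1030463/354293 - 1573881*sqrt(251001073)/397783) - 3657431 = -1295803231746/354293 - 1573881*sqrt(251001073)/397783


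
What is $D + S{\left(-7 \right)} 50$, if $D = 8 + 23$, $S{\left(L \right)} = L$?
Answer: $-319$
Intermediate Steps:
$D = 31$
$D + S{\left(-7 \right)} 50 = 31 - 350 = -319$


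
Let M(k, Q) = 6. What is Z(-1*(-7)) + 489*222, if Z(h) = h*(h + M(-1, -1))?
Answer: 108649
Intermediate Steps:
Z(h) = h*(6 + h) (Z(h) = h*(h + 6) = h*(6 + h))
Z(-1*(-7)) + 489*222 = (-1*(-7))*(6 - 1*(-7)) + 489*222 = 7*(6 + 7) + 108558 = 7*13 + 108558 = 91 + 108558 = 108649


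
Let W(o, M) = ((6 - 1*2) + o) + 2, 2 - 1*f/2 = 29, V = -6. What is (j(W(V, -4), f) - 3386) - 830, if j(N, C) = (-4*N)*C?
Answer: -4216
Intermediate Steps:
f = -54 (f = 4 - 2*29 = 4 - 58 = -54)
W(o, M) = 6 + o (W(o, M) = ((6 - 2) + o) + 2 = (4 + o) + 2 = 6 + o)
j(N, C) = -4*C*N
(j(W(V, -4), f) - 3386) - 830 = (-4*(-54)*(6 - 6) - 3386) - 830 = (-4*(-54)*0 - 3386) - 830 = (0 - 3386) - 830 = -3386 - 830 = -4216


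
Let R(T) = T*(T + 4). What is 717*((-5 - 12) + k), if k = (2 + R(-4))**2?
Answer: -9321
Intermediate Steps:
R(T) = T*(4 + T)
k = 4 (k = (2 - 4*(4 - 4))**2 = (2 - 4*0)**2 = (2 + 0)**2 = 2**2 = 4)
717*((-5 - 12) + k) = 717*((-5 - 12) + 4) = 717*(-17 + 4) = 717*(-13) = -9321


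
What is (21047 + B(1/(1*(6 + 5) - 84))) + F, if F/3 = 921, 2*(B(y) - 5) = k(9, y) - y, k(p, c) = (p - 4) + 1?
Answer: 3477429/146 ≈ 23818.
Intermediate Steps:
k(p, c) = -3 + p (k(p, c) = (-4 + p) + 1 = -3 + p)
B(y) = 8 - y/2 (B(y) = 5 + ((-3 + 9) - y)/2 = 5 + (6 - y)/2 = 5 + (3 - y/2) = 8 - y/2)
F = 2763 (F = 3*921 = 2763)
(21047 + B(1/(1*(6 + 5) - 84))) + F = (21047 + (8 - 1/(2*(1*(6 + 5) - 84)))) + 2763 = (21047 + (8 - 1/(2*(1*11 - 84)))) + 2763 = (21047 + (8 - 1/(2*(11 - 84)))) + 2763 = (21047 + (8 - 1/2/(-73))) + 2763 = (21047 + (8 - 1/2*(-1/73))) + 2763 = (21047 + (8 + 1/146)) + 2763 = (21047 + 1169/146) + 2763 = 3074031/146 + 2763 = 3477429/146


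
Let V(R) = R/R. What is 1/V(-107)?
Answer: 1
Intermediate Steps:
V(R) = 1
1/V(-107) = 1/1 = 1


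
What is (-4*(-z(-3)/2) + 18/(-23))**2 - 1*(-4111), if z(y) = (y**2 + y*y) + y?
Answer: 2626303/529 ≈ 4964.7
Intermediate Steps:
z(y) = y + 2*y**2 (z(y) = (y**2 + y**2) + y = 2*y**2 + y = y + 2*y**2)
(-4*(-z(-3)/2) + 18/(-23))**2 - 1*(-4111) = (-4/((-2*(-1/(3*(1 + 2*(-3)))))) + 18/(-23))**2 - 1*(-4111) = (-4/((-2*(-1/(3*(1 - 6))))) + 18*(-1/23))**2 + 4111 = (-4/((-2/((-3*(-5))))) - 18/23)**2 + 4111 = (-4/((-2/15)) - 18/23)**2 + 4111 = (-4/((-2*1/15)) - 18/23)**2 + 4111 = (-4/(-2/15) - 18/23)**2 + 4111 = (-4*(-15/2) - 18/23)**2 + 4111 = (30 - 18/23)**2 + 4111 = (672/23)**2 + 4111 = 451584/529 + 4111 = 2626303/529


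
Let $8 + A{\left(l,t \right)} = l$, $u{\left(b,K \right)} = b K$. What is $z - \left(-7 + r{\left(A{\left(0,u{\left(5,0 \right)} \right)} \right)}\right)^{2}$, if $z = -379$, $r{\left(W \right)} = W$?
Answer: $-604$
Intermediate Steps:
$u{\left(b,K \right)} = K b$
$A{\left(l,t \right)} = -8 + l$
$z - \left(-7 + r{\left(A{\left(0,u{\left(5,0 \right)} \right)} \right)}\right)^{2} = -379 - \left(-7 + \left(-8 + 0\right)\right)^{2} = -379 - \left(-7 - 8\right)^{2} = -379 - \left(-15\right)^{2} = -379 - 225 = -604$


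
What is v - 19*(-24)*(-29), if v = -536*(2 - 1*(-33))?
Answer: -31984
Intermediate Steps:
v = -18760 (v = -536*(2 + 33) = -536*35 = -18760)
v - 19*(-24)*(-29) = -18760 - 19*(-24)*(-29) = -18760 - (-456)*(-29) = -18760 - 1*13224 = -18760 - 13224 = -31984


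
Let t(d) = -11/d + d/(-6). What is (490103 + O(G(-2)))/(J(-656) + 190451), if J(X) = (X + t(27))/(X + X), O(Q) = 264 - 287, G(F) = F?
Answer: 34721187840/13493108137 ≈ 2.5733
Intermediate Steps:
O(Q) = -23
t(d) = -11/d - d/6 (t(d) = -11/d + d*(-⅙) = -11/d - d/6)
J(X) = (-265/54 + X)/(2*X) (J(X) = (X + (-11/27 - ⅙*27))/(X + X) = (X + (-11*1/27 - 9/2))/((2*X)) = (X + (-11/27 - 9/2))*(1/(2*X)) = (X - 265/54)*(1/(2*X)) = (-265/54 + X)*(1/(2*X)) = (-265/54 + X)/(2*X))
(490103 + O(G(-2)))/(J(-656) + 190451) = (490103 - 23)/((1/108)*(-265 + 54*(-656))/(-656) + 190451) = 490080/((1/108)*(-1/656)*(-265 - 35424) + 190451) = 490080/((1/108)*(-1/656)*(-35689) + 190451) = 490080/(35689/70848 + 190451) = 490080/(13493108137/70848) = 490080*(70848/13493108137) = 34721187840/13493108137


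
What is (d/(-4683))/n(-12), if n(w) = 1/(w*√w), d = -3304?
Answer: -3776*I*√3/223 ≈ -29.328*I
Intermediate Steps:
n(w) = w^(-3/2) (n(w) = 1/(w^(3/2)) = w^(-3/2))
(d/(-4683))/n(-12) = (-3304/(-4683))/((-12)^(-3/2)) = (-3304*(-1/4683))/((I*√3/72)) = 472*(-24*I*√3)/669 = -3776*I*√3/223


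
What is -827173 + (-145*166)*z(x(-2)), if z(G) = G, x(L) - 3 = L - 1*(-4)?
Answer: -947523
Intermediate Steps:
x(L) = 7 + L (x(L) = 3 + (L - 1*(-4)) = 3 + (L + 4) = 3 + (4 + L) = 7 + L)
-827173 + (-145*166)*z(x(-2)) = -827173 + (-145*166)*(7 - 2) = -827173 - 24070*5 = -827173 - 120350 = -947523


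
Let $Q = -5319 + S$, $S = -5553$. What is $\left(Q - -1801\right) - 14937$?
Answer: $-24008$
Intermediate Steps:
$Q = -10872$ ($Q = -5319 - 5553 = -10872$)
$\left(Q - -1801\right) - 14937 = \left(-10872 - -1801\right) - 14937 = \left(-10872 + \left(-47 + 1848\right)\right) - 14937 = \left(-10872 + 1801\right) - 14937 = -9071 - 14937 = -24008$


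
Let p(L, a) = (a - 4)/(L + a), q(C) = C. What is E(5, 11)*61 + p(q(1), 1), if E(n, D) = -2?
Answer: -247/2 ≈ -123.50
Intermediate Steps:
p(L, a) = (-4 + a)/(L + a)
E(5, 11)*61 + p(q(1), 1) = -2*61 + (-4 + 1)/(1 + 1) = -122 - 3/2 = -247/2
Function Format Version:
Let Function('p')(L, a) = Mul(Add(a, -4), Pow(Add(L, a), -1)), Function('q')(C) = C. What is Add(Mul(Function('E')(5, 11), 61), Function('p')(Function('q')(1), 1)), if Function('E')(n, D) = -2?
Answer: Rational(-247, 2) ≈ -123.50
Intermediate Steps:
Function('p')(L, a) = Mul(Pow(Add(L, a), -1), Add(-4, a)) (Function('p')(L, a) = Mul(Add(-4, a), Pow(Add(L, a), -1)) = Mul(Pow(Add(L, a), -1), Add(-4, a)))
Add(Mul(Function('E')(5, 11), 61), Function('p')(Function('q')(1), 1)) = Add(Mul(-2, 61), Mul(Pow(Add(1, 1), -1), Add(-4, 1))) = Add(-122, Mul(Pow(2, -1), -3)) = Add(-122, Mul(Rational(1, 2), -3)) = Add(-122, Rational(-3, 2)) = Rational(-247, 2)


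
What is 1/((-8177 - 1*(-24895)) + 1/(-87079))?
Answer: 87079/1455786721 ≈ 5.9816e-5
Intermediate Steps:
1/((-8177 - 1*(-24895)) + 1/(-87079)) = 1/((-8177 + 24895) - 1/87079) = 1/(16718 - 1/87079) = 1/(1455786721/87079) = 87079/1455786721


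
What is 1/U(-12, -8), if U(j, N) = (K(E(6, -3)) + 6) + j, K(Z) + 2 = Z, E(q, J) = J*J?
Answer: 1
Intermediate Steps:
E(q, J) = J²
K(Z) = -2 + Z
U(j, N) = 13 + j (U(j, N) = ((-2 + (-3)²) + 6) + j = ((-2 + 9) + 6) + j = (7 + 6) + j = 13 + j)
1/U(-12, -8) = 1/(13 - 12) = 1/1 = 1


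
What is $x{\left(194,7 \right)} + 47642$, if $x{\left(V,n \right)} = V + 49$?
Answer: $47885$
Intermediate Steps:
$x{\left(V,n \right)} = 49 + V$
$x{\left(194,7 \right)} + 47642 = \left(49 + 194\right) + 47642 = 243 + 47642 = 47885$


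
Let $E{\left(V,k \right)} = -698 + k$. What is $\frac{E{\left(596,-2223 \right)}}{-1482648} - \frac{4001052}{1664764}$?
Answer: $- \frac{1481822242513}{617064753768} \approx -2.4014$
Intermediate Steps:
$\frac{E{\left(596,-2223 \right)}}{-1482648} - \frac{4001052}{1664764} = \frac{-698 - 2223}{-1482648} - \frac{4001052}{1664764} = \left(-2921\right) \left(- \frac{1}{1482648}\right) - \frac{1000263}{416191} = \frac{2921}{1482648} - \frac{1000263}{416191} = - \frac{1481822242513}{617064753768}$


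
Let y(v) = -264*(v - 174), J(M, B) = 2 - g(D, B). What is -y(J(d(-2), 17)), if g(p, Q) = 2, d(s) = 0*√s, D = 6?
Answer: -45936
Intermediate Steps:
d(s) = 0
J(M, B) = 0 (J(M, B) = 2 - 1*2 = 2 - 2 = 0)
y(v) = 45936 - 264*v (y(v) = -264*(-174 + v) = 45936 - 264*v)
-y(J(d(-2), 17)) = -(45936 - 264*0) = -(45936 + 0) = -1*45936 = -45936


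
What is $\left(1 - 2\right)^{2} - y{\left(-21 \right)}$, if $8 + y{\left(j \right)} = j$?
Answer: $30$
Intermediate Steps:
$y{\left(j \right)} = -8 + j$
$\left(1 - 2\right)^{2} - y{\left(-21 \right)} = \left(1 - 2\right)^{2} - \left(-8 - 21\right) = \left(-1\right)^{2} - -29 = 1 + 29 = 30$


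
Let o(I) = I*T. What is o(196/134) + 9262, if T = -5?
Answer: 620064/67 ≈ 9254.7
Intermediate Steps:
o(I) = -5*I (o(I) = I*(-5) = -5*I)
o(196/134) + 9262 = -980/134 + 9262 = -5*98/67 + 9262 = -490/67 + 9262 = 620064/67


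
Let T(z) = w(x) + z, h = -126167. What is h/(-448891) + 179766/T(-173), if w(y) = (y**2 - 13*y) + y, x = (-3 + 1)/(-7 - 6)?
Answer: -13633784772499/13262484595 ≈ -1028.0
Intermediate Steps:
x = 2/13 (x = -2/(-13) = -2*(-1/13) = 2/13 ≈ 0.15385)
w(y) = y**2 - 12*y
T(z) = -308/169 + z (T(z) = 2*(-12 + 2/13)/13 + z = (2/13)*(-154/13) + z = -308/169 + z)
h/(-448891) + 179766/T(-173) = -126167/(-448891) + 179766/(-308/169 - 173) = -126167*(-1/448891) + 179766/(-29545/169) = 126167/448891 + 179766*(-169/29545) = 126167/448891 - 30380454/29545 = -13633784772499/13262484595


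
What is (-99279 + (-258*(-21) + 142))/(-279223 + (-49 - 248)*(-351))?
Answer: 93719/174976 ≈ 0.53561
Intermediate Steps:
(-99279 + (-258*(-21) + 142))/(-279223 + (-49 - 248)*(-351)) = (-99279 + (5418 + 142))/(-279223 - 297*(-351)) = (-99279 + 5560)/(-279223 + 104247) = -93719/(-174976) = -93719*(-1/174976) = 93719/174976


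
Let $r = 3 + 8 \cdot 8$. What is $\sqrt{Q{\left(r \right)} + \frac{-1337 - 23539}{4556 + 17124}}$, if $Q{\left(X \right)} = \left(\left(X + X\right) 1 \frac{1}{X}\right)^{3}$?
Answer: $\frac{\sqrt{50326055}}{2710} \approx 2.6177$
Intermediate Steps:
$r = 67$ ($r = 3 + 64 = 67$)
$Q{\left(X \right)} = 8$ ($Q{\left(X \right)} = \left(\frac{2 X}{X}\right)^{3} = 2^{3} = 8$)
$\sqrt{Q{\left(r \right)} + \frac{-1337 - 23539}{4556 + 17124}} = \sqrt{8 + \frac{-1337 - 23539}{4556 + 17124}} = \sqrt{8 - \frac{24876}{21680}} = \sqrt{8 - \frac{6219}{5420}} = \sqrt{\frac{37141}{5420}} = \frac{\sqrt{50326055}}{2710}$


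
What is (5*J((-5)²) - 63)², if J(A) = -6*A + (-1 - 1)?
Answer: 677329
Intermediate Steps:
J(A) = -2 - 6*A (J(A) = -6*A - 2 = -2 - 6*A)
(5*J((-5)²) - 63)² = (5*(-2 - 6*(-5)²) - 63)² = (5*(-2 - 6*25) - 63)² = (5*(-2 - 150) - 63)² = (5*(-152) - 63)² = (-760 - 63)² = (-823)² = 677329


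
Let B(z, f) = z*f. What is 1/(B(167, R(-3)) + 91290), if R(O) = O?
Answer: 1/90789 ≈ 1.1015e-5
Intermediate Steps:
B(z, f) = f*z
1/(B(167, R(-3)) + 91290) = 1/(-3*167 + 91290) = 1/(-501 + 91290) = 1/90789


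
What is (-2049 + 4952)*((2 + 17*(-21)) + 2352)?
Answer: 5797291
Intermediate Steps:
(-2049 + 4952)*((2 + 17*(-21)) + 2352) = 2903*((2 - 357) + 2352) = 2903*(-355 + 2352) = 2903*1997 = 5797291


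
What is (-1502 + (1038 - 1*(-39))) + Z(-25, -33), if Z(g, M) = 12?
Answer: -413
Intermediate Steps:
(-1502 + (1038 - 1*(-39))) + Z(-25, -33) = (-1502 + (1038 - 1*(-39))) + 12 = (-1502 + (1038 + 39)) + 12 = (-1502 + 1077) + 12 = -425 + 12 = -413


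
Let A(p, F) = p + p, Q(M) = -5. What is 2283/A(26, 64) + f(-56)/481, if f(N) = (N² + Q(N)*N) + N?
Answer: 97911/1924 ≈ 50.889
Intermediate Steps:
A(p, F) = 2*p
f(N) = N² - 4*N (f(N) = (N² - 5*N) + N = N² - 4*N)
2283/A(26, 64) + f(-56)/481 = 2283/((2*26)) - 56*(-4 - 56)/481 = 2283/52 - 56*(-60)*(1/481) = 2283*(1/52) + 3360*(1/481) = 2283/52 + 3360/481 = 97911/1924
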